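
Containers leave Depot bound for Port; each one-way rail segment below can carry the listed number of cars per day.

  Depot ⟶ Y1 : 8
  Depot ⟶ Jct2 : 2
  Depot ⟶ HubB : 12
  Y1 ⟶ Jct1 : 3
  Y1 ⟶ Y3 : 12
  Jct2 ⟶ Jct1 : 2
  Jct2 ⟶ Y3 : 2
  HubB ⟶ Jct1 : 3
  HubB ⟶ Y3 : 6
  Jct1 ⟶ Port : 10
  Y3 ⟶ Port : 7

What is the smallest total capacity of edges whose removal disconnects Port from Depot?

15

Augment Depot→Y1→Jct1→Port: bottleneck 3, flow now 3.
Augment Depot→Y1→Y3→Port: bottleneck 5, flow now 8.
Augment Depot→Jct2→Jct1→Port: bottleneck 2, flow now 10.
Augment Depot→HubB→Jct1→Port: bottleneck 3, flow now 13.
Augment Depot→HubB→Y3→Port: bottleneck 2, flow now 15.
No augmenting path remains; maximum flow = 15.
By max-flow min-cut, the minimum cut capacity equals the max flow.
In the residual graph, reachable from Depot: {Depot, Y1, HubB, Y3}.
Min-cut edges: Depot→Jct2 (2), Y1→Jct1 (3), HubB→Jct1 (3), Y3→Port (7); capacity 2 + 3 + 3 + 7 = 15.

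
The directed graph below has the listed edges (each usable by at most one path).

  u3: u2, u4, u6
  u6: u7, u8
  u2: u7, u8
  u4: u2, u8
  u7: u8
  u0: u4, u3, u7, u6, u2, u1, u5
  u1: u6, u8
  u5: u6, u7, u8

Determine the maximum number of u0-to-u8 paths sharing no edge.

Assign every edge capacity 1; by Menger, the answer equals the max flow.
Path u0→u1→u8 (+1); total 1.
Path u0→u2→u8 (+1); total 2.
Path u0→u4→u8 (+1); total 3.
Path u0→u5→u8 (+1); total 4.
Path u0→u6→u8 (+1); total 5.
Path u0→u7→u8 (+1); total 6.
No residual u0→u8 path; max flow = 6.
Certifying cut of size 6: {u0→u1, u0→u5, u2→u8, u4→u8, u6→u8, u7→u8}.

6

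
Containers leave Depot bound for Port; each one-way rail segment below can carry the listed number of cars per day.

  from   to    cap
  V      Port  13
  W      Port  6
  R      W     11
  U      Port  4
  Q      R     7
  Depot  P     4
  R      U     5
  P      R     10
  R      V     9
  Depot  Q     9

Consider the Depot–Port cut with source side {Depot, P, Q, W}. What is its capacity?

Edges leaving {Depot, P, Q, W}: P→R (10), Q→R (7), W→Port (6).
Cut capacity = 10 + 7 + 6 = 23.

23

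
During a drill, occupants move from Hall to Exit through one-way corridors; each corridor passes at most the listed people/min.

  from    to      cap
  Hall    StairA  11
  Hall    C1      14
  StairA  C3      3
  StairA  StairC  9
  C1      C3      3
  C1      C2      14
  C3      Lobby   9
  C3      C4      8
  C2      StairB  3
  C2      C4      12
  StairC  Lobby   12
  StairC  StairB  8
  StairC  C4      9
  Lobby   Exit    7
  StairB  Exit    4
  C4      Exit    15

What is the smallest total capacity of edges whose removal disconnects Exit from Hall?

25

Augment Hall→StairA→C3→Lobby→Exit: bottleneck 3, flow now 3.
Augment Hall→StairA→StairC→Lobby→Exit: bottleneck 4, flow now 7.
Augment Hall→StairA→StairC→StairB→Exit: bottleneck 4, flow now 11.
Augment Hall→C1→C3→C4→Exit: bottleneck 3, flow now 14.
Augment Hall→C1→C2→C4→Exit: bottleneck 11, flow now 25.
No augmenting path remains; maximum flow = 25.
By max-flow min-cut, the minimum cut capacity equals the max flow.
In the residual graph, reachable from Hall: {Hall}.
Min-cut edges: Hall→StairA (11), Hall→C1 (14); capacity 11 + 14 = 25.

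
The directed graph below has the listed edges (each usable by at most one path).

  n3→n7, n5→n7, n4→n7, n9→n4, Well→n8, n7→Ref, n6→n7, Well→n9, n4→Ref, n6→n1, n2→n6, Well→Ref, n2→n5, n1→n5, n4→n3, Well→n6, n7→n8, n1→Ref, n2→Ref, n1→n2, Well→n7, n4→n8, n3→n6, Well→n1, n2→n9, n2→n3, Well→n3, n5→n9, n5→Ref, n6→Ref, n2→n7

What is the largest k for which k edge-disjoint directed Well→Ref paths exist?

6

Assign every edge capacity 1; by Menger, the answer equals the max flow.
Path Well→Ref (+1); total 1.
Path Well→n1→Ref (+1); total 2.
Path Well→n6→Ref (+1); total 3.
Path Well→n7→Ref (+1); total 4.
Path Well→n9→n4→Ref (+1); total 5.
Path Well→n3→n6→n1→n2→Ref (+1); total 6.
No residual Well→Ref path; max flow = 6.
Certifying cut of size 6: {Well→Ref, Well→n1, Well→n3, Well→n6, Well→n7, Well→n9}.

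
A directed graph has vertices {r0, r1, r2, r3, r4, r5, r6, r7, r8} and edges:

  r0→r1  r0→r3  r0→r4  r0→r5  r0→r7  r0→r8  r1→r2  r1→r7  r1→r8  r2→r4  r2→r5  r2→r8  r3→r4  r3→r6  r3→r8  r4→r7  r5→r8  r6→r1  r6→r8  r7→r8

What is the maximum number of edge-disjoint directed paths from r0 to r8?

5

Assign every edge capacity 1; by Menger, the answer equals the max flow.
Path r0→r8 (+1); total 1.
Path r0→r1→r8 (+1); total 2.
Path r0→r3→r8 (+1); total 3.
Path r0→r5→r8 (+1); total 4.
Path r0→r7→r8 (+1); total 5.
No residual r0→r8 path; max flow = 5.
Certifying cut of size 5: {r0→r1, r0→r3, r0→r5, r0→r8, r7→r8}.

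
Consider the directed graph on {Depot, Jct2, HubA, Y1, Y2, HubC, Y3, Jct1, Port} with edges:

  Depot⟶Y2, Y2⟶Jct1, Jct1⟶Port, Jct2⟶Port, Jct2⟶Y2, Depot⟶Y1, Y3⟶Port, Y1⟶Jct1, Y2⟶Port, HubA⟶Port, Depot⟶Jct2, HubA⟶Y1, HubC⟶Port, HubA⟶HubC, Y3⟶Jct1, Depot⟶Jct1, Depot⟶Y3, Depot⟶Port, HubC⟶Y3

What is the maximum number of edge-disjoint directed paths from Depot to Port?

Assign every edge capacity 1; by Menger, the answer equals the max flow.
Path Depot→Port (+1); total 1.
Path Depot→Jct2→Port (+1); total 2.
Path Depot→Y2→Port (+1); total 3.
Path Depot→Y3→Port (+1); total 4.
Path Depot→Jct1→Port (+1); total 5.
No residual Depot→Port path; max flow = 5.
Certifying cut of size 5: {Depot→Jct2, Depot→Port, Depot→Y2, Depot→Y3, Jct1→Port}.

5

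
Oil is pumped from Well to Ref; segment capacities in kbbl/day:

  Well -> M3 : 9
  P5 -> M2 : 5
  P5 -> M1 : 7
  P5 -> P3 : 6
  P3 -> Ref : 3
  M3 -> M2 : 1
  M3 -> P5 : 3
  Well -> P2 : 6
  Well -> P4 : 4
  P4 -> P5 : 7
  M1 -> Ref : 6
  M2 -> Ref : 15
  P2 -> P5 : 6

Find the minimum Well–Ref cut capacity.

14

Augment Well→M3→M2→Ref: bottleneck 1, flow now 1.
Augment Well→P4→P5→M1→Ref: bottleneck 4, flow now 5.
Augment Well→P2→P5→M1→Ref: bottleneck 2, flow now 7.
Augment Well→P2→P5→P3→Ref: bottleneck 3, flow now 10.
Augment Well→P2→P5→M2→Ref: bottleneck 1, flow now 11.
Augment Well→M3→P5→M2→Ref: bottleneck 3, flow now 14.
No augmenting path remains; maximum flow = 14.
By max-flow min-cut, the minimum cut capacity equals the max flow.
In the residual graph, reachable from Well: {Well, M3}.
Min-cut edges: Well→P4 (4), Well→P2 (6), M3→P5 (3), M3→M2 (1); capacity 4 + 6 + 3 + 1 = 14.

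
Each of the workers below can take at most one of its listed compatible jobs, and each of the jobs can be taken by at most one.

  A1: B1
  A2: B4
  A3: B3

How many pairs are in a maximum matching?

Unit-capacity flow: source→left, listed edges, right→sink; max matching = max flow.
Augmenting path A1→B1 (+1); matched 1.
Augmenting path A2→B4 (+1); matched 2.
Augmenting path A3→B3 (+1); matched 3.
No augmenting path remains; maximum matching = 3.
König certificate: {A1, A2, A3} is a vertex cover of size 3 (every listed pair touches it), so no matching can be larger.

3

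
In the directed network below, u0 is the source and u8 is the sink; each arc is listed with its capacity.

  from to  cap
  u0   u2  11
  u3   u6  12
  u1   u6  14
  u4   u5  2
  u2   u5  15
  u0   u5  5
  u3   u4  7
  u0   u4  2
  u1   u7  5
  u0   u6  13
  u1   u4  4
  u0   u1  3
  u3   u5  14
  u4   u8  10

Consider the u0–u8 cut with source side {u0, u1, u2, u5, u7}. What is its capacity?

Edges leaving {u0, u1, u2, u5, u7}: u0→u4 (2), u0→u6 (13), u1→u4 (4), u1→u6 (14).
Cut capacity = 2 + 13 + 4 + 14 = 33.

33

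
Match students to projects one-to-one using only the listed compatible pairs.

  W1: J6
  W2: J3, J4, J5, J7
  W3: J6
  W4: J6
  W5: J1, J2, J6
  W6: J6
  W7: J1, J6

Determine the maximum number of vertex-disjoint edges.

Unit-capacity flow: source→left, listed edges, right→sink; max matching = max flow.
Augmenting path W1→J6 (+1); matched 1.
Augmenting path W2→J3 (+1); matched 2.
Augmenting path W5→J1 (+1); matched 3.
Augmenting path W7→J1→W5→J2 (+1); matched 4.
No augmenting path remains; maximum matching = 4.
König certificate: {W2, W5, W7, J6} is a vertex cover of size 4 (every listed pair touches it), so no matching can be larger.

4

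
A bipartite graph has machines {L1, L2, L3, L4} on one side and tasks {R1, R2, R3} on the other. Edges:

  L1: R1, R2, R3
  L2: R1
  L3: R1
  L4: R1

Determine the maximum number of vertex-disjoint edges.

2

Unit-capacity flow: source→left, listed edges, right→sink; max matching = max flow.
Augmenting path L1→R1 (+1); matched 1.
Augmenting path L2→R1→L1→R2 (+1); matched 2.
No augmenting path remains; maximum matching = 2.
König certificate: {L1, R1} is a vertex cover of size 2 (every listed pair touches it), so no matching can be larger.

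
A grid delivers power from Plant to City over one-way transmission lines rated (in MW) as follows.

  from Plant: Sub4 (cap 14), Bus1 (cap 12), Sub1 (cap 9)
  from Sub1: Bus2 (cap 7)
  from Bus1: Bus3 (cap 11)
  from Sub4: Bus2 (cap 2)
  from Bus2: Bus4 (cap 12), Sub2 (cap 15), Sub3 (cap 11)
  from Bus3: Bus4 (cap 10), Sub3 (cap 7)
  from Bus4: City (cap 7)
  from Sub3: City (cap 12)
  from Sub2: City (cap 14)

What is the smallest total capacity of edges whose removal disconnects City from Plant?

20

Augment Plant→Sub1→Bus2→Bus4→City: bottleneck 7, flow now 7.
Augment Plant→Bus1→Bus3→Sub3→City: bottleneck 7, flow now 14.
Augment Plant→Sub4→Bus2→Sub3→City: bottleneck 2, flow now 16.
Augment Plant→Bus1→Bus3→Bus4→Bus2→Sub3→City: bottleneck 3, flow now 19. (uses reverse residual edge)
Augment Plant→Bus1→Bus3→Bus4→Bus2→Sub2→City: bottleneck 1, flow now 20. (uses reverse residual edge)
No augmenting path remains; maximum flow = 20.
By max-flow min-cut, the minimum cut capacity equals the max flow.
In the residual graph, reachable from Plant: {Plant, Sub1, Bus1, Sub4}.
Min-cut edges: Sub1→Bus2 (7), Bus1→Bus3 (11), Sub4→Bus2 (2); capacity 7 + 11 + 2 = 20.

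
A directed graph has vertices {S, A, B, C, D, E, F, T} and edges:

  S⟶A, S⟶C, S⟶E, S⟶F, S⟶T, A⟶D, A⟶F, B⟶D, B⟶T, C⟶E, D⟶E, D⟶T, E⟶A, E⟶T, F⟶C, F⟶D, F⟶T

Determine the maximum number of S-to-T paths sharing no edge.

4

Assign every edge capacity 1; by Menger, the answer equals the max flow.
Path S→T (+1); total 1.
Path S→E→T (+1); total 2.
Path S→F→T (+1); total 3.
Path S→A→D→T (+1); total 4.
No residual S→T path; max flow = 4.
Certifying cut of size 4: {D→T, E→T, F→T, S→T}.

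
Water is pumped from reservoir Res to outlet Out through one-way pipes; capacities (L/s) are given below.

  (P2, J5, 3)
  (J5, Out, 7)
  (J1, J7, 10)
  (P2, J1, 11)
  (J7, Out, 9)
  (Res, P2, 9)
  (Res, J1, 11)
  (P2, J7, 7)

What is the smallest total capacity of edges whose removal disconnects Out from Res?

Augment Res→P2→J5→Out: bottleneck 3, flow now 3.
Augment Res→P2→J7→Out: bottleneck 6, flow now 9.
Augment Res→J1→J7→Out: bottleneck 3, flow now 12.
No augmenting path remains; maximum flow = 12.
By max-flow min-cut, the minimum cut capacity equals the max flow.
In the residual graph, reachable from Res: {Res, P2, J1, J7}.
Min-cut edges: P2→J5 (3), J7→Out (9); capacity 3 + 9 = 12.

12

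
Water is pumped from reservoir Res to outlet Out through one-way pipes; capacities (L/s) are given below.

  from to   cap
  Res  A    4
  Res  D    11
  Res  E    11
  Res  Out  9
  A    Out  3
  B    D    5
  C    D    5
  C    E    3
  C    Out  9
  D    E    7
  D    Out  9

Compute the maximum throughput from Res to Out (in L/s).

Augment Res→Out: bottleneck 9, flow now 9.
Augment Res→A→Out: bottleneck 3, flow now 12.
Augment Res→D→Out: bottleneck 9, flow now 21.
No augmenting path remains; maximum flow = 21.
In the residual graph, reachable from Res: {Res, A, D, E}.
Min-cut edges: Res→Out (9), A→Out (3), D→Out (9); capacity 9 + 3 + 9 = 21.
This cut is saturated, so no flow can exceed 21.

21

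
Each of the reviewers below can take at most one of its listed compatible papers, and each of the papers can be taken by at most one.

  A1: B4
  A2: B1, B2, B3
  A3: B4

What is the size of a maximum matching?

Unit-capacity flow: source→left, listed edges, right→sink; max matching = max flow.
Augmenting path A1→B4 (+1); matched 1.
Augmenting path A2→B1 (+1); matched 2.
No augmenting path remains; maximum matching = 2.
König certificate: {A2, B4} is a vertex cover of size 2 (every listed pair touches it), so no matching can be larger.

2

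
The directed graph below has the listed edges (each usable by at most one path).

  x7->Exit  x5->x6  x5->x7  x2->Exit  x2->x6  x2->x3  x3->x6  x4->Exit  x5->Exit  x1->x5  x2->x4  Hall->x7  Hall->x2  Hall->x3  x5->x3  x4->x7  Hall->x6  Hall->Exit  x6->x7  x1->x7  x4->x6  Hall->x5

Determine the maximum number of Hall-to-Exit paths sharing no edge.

Assign every edge capacity 1; by Menger, the answer equals the max flow.
Path Hall→Exit (+1); total 1.
Path Hall→x2→Exit (+1); total 2.
Path Hall→x5→Exit (+1); total 3.
Path Hall→x7→Exit (+1); total 4.
No residual Hall→Exit path; max flow = 4.
Certifying cut of size 4: {Hall→Exit, Hall→x2, Hall→x5, x7→Exit}.

4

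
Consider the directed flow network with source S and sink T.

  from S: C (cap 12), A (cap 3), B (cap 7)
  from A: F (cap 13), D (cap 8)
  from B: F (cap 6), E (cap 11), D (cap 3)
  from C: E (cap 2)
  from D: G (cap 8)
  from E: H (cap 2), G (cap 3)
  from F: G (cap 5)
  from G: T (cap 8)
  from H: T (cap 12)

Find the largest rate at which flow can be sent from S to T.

Augment S→A→D→G→T: bottleneck 3, flow now 3.
Augment S→B→D→G→T: bottleneck 3, flow now 6.
Augment S→B→E→G→T: bottleneck 2, flow now 8.
Augment S→B→E→H→T: bottleneck 2, flow now 10.
No augmenting path remains; maximum flow = 10.
In the residual graph, reachable from S: {S, A, B, C, D, E, F, G}.
Min-cut edges: E→H (2), G→T (8); capacity 2 + 8 = 10.
This cut is saturated, so no flow can exceed 10.

10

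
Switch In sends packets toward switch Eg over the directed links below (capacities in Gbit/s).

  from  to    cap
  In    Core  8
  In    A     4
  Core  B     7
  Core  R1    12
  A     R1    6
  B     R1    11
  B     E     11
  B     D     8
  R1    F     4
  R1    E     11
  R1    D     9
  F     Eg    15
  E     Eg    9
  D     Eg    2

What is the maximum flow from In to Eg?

12

Augment In→Core→B→E→Eg: bottleneck 7, flow now 7.
Augment In→Core→R1→F→Eg: bottleneck 1, flow now 8.
Augment In→A→R1→F→Eg: bottleneck 3, flow now 11.
Augment In→A→R1→E→Eg: bottleneck 1, flow now 12.
No augmenting path remains; maximum flow = 12.
In the residual graph, reachable from In: {In}.
Min-cut edges: In→Core (8), In→A (4); capacity 8 + 4 = 12.
This cut is saturated, so no flow can exceed 12.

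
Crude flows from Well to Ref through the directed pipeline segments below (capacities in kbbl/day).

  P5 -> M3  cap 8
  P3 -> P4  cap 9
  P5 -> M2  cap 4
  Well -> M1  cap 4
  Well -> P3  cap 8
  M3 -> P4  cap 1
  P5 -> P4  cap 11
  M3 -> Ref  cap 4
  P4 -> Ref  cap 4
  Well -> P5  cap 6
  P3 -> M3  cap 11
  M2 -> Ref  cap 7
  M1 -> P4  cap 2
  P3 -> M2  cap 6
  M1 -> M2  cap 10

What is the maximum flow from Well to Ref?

Augment Well→M1→P4→Ref: bottleneck 2, flow now 2.
Augment Well→M1→M2→Ref: bottleneck 2, flow now 4.
Augment Well→P5→P4→Ref: bottleneck 2, flow now 6.
Augment Well→P5→M3→Ref: bottleneck 4, flow now 10.
Augment Well→P3→M2→Ref: bottleneck 5, flow now 15.
No augmenting path remains; maximum flow = 15.
In the residual graph, reachable from Well: {Well, M1, P5, P3, P4, M3, M2}.
Min-cut edges: P4→Ref (4), M3→Ref (4), M2→Ref (7); capacity 4 + 4 + 7 = 15.
This cut is saturated, so no flow can exceed 15.

15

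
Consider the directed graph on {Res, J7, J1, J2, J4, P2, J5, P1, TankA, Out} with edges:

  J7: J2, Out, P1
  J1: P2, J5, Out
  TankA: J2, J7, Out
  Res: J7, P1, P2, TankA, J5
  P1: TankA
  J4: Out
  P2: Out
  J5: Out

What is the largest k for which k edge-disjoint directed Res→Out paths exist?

Assign every edge capacity 1; by Menger, the answer equals the max flow.
Path Res→J7→Out (+1); total 1.
Path Res→P2→Out (+1); total 2.
Path Res→J5→Out (+1); total 3.
Path Res→TankA→Out (+1); total 4.
No residual Res→Out path; max flow = 4.
Certifying cut of size 4: {J7→Out, Res→J5, Res→P2, TankA→Out}.

4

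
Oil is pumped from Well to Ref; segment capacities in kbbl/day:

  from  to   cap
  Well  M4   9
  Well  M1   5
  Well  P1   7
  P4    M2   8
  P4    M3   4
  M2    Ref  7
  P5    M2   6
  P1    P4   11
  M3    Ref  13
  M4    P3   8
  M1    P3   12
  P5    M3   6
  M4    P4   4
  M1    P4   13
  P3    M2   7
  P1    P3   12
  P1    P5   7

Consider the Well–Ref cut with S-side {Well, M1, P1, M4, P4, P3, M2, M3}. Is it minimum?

No — its capacity is 27, but the minimum cut has capacity 17.

Given cut capacity: 7 + 7 + 13 = 27.
Augment Well→M1→P4→M2→Ref: bottleneck 5, flow now 5.
Augment Well→P1→P4→M2→Ref: bottleneck 2, flow now 7.
Augment Well→P1→P4→M3→Ref: bottleneck 4, flow now 11.
Augment Well→P1→P5→M3→Ref: bottleneck 1, flow now 12.
Augment Well→M4→P4→P1→P5→M3→Ref: bottleneck 4, flow now 16. (uses reverse residual edge)
Augment Well→M4→P3→M2→P4→P1→P5→M3→Ref: bottleneck 1, flow now 17. (uses reverse residual edge)
No augmenting path remains; maximum flow = 17.
In the residual graph, reachable from Well: {Well, M1, P1, M4, P4, P5, P3, M2}.
Min-cut edges: P4→M3 (4), P5→M3 (6), M2→Ref (7); capacity 4 + 6 + 7 = 17.
Cut capacity 27 exceeds the max flow 17, so it is not minimum.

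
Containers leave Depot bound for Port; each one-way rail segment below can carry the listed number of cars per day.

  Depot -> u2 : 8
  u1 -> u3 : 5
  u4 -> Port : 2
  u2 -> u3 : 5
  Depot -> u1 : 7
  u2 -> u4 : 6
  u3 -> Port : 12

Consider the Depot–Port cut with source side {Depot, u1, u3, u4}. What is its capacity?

Edges leaving {Depot, u1, u3, u4}: Depot→u2 (8), u3→Port (12), u4→Port (2).
Cut capacity = 8 + 12 + 2 = 22.

22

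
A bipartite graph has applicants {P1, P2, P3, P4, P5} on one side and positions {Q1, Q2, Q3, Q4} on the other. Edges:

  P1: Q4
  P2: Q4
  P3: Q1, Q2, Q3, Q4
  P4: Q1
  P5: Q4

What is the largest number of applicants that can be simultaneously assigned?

3

Unit-capacity flow: source→left, listed edges, right→sink; max matching = max flow.
Augmenting path P1→Q4 (+1); matched 1.
Augmenting path P3→Q1 (+1); matched 2.
Augmenting path P4→Q1→P3→Q2 (+1); matched 3.
No augmenting path remains; maximum matching = 3.
König certificate: {P3, P4, Q4} is a vertex cover of size 3 (every listed pair touches it), so no matching can be larger.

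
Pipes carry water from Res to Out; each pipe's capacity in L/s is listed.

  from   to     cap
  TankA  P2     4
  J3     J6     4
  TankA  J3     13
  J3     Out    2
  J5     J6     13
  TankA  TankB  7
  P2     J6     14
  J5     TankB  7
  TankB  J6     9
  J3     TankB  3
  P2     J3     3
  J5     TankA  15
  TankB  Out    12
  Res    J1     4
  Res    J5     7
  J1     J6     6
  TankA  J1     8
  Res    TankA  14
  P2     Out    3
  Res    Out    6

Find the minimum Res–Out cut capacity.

23

Augment Res→Out: bottleneck 6, flow now 6.
Augment Res→J5→TankB→Out: bottleneck 7, flow now 13.
Augment Res→TankA→P2→Out: bottleneck 3, flow now 16.
Augment Res→TankA→J3→Out: bottleneck 2, flow now 18.
Augment Res→TankA→TankB→Out: bottleneck 5, flow now 23.
No augmenting path remains; maximum flow = 23.
By max-flow min-cut, the minimum cut capacity equals the max flow.
In the residual graph, reachable from Res: {Res, J5, TankA, P2, J1, J3, TankB, J6}.
Min-cut edges: Res→Out (6), P2→Out (3), J3→Out (2), TankB→Out (12); capacity 6 + 3 + 2 + 12 = 23.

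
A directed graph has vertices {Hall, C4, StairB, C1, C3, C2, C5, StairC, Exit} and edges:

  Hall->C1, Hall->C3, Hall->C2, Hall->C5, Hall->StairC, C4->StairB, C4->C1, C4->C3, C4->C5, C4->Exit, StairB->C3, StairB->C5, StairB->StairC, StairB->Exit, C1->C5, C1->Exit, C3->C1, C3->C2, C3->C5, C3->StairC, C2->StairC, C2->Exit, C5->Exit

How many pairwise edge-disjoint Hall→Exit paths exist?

3

Assign every edge capacity 1; by Menger, the answer equals the max flow.
Path Hall→C1→Exit (+1); total 1.
Path Hall→C2→Exit (+1); total 2.
Path Hall→C5→Exit (+1); total 3.
No residual Hall→Exit path; max flow = 3.
Certifying cut of size 3: {C1→Exit, C2→Exit, C5→Exit}.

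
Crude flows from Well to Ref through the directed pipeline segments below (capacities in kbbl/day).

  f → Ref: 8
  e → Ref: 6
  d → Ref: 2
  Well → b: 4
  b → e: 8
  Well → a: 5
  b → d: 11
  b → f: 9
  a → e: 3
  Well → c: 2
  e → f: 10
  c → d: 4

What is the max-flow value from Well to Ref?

9

Augment Well→a→e→Ref: bottleneck 3, flow now 3.
Augment Well→b→d→Ref: bottleneck 2, flow now 5.
Augment Well→b→e→Ref: bottleneck 2, flow now 7.
Augment Well→c→d→b→e→Ref: bottleneck 1, flow now 8. (uses reverse residual edge)
Augment Well→c→d→b→f→Ref: bottleneck 1, flow now 9. (uses reverse residual edge)
No augmenting path remains; maximum flow = 9.
In the residual graph, reachable from Well: {Well, a}.
Min-cut edges: Well→b (4), Well→c (2), a→e (3); capacity 4 + 2 + 3 = 9.
This cut is saturated, so no flow can exceed 9.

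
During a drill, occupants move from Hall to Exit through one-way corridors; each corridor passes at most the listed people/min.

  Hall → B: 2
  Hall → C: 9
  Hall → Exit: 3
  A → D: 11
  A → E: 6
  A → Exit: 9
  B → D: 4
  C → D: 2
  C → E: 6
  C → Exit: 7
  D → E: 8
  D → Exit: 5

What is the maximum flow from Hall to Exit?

14

Augment Hall→Exit: bottleneck 3, flow now 3.
Augment Hall→C→Exit: bottleneck 7, flow now 10.
Augment Hall→B→D→Exit: bottleneck 2, flow now 12.
Augment Hall→C→D→Exit: bottleneck 2, flow now 14.
No augmenting path remains; maximum flow = 14.
In the residual graph, reachable from Hall: {Hall}.
Min-cut edges: Hall→B (2), Hall→C (9), Hall→Exit (3); capacity 2 + 9 + 3 = 14.
This cut is saturated, so no flow can exceed 14.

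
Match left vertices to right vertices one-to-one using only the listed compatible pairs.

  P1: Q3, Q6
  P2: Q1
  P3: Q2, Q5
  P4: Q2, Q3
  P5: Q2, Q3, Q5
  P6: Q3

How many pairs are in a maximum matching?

5

Unit-capacity flow: source→left, listed edges, right→sink; max matching = max flow.
Augmenting path P1→Q3 (+1); matched 1.
Augmenting path P2→Q1 (+1); matched 2.
Augmenting path P3→Q2 (+1); matched 3.
Augmenting path P5→Q5 (+1); matched 4.
Augmenting path P4→Q3→P1→Q6 (+1); matched 5.
No augmenting path remains; maximum matching = 5.
König certificate: {P1, P2, Q2, Q3, Q5} is a vertex cover of size 5 (every listed pair touches it), so no matching can be larger.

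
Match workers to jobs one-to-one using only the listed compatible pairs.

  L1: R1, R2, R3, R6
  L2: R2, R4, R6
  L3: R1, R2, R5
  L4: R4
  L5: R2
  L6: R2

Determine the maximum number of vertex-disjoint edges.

5

Unit-capacity flow: source→left, listed edges, right→sink; max matching = max flow.
Augmenting path L1→R1 (+1); matched 1.
Augmenting path L2→R2 (+1); matched 2.
Augmenting path L3→R5 (+1); matched 3.
Augmenting path L4→R4 (+1); matched 4.
Augmenting path L5→R2→L2→R6 (+1); matched 5.
No augmenting path remains; maximum matching = 5.
König certificate: {L1, L2, L3, L4, R2} is a vertex cover of size 5 (every listed pair touches it), so no matching can be larger.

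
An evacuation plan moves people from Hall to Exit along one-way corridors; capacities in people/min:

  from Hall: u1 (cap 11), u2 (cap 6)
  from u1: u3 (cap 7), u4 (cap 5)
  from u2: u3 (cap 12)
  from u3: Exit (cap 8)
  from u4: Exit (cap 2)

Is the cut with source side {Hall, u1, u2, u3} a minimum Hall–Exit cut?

No — its capacity is 13, but the minimum cut has capacity 10.

Given cut capacity: 5 + 8 = 13.
Augment Hall→u1→u3→Exit: bottleneck 7, flow now 7.
Augment Hall→u1→u4→Exit: bottleneck 2, flow now 9.
Augment Hall→u2→u3→Exit: bottleneck 1, flow now 10.
No augmenting path remains; maximum flow = 10.
In the residual graph, reachable from Hall: {Hall, u1, u2, u3, u4}.
Min-cut edges: u3→Exit (8), u4→Exit (2); capacity 8 + 2 = 10.
Cut capacity 13 exceeds the max flow 10, so it is not minimum.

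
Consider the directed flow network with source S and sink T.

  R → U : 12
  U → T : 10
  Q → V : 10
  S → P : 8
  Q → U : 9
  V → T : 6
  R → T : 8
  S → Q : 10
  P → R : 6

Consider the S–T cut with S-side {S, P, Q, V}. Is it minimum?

No — its capacity is 21, but the minimum cut has capacity 16.

Given cut capacity: 6 + 9 + 6 = 21.
Augment S→P→R→T: bottleneck 6, flow now 6.
Augment S→Q→U→T: bottleneck 9, flow now 15.
Augment S→Q→V→T: bottleneck 1, flow now 16.
No augmenting path remains; maximum flow = 16.
In the residual graph, reachable from S: {S, P}.
Min-cut edges: S→Q (10), P→R (6); capacity 10 + 6 = 16.
Cut capacity 21 exceeds the max flow 16, so it is not minimum.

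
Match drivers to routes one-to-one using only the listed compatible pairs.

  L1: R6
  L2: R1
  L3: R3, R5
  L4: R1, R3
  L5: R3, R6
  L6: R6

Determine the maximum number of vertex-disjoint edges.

Unit-capacity flow: source→left, listed edges, right→sink; max matching = max flow.
Augmenting path L1→R6 (+1); matched 1.
Augmenting path L2→R1 (+1); matched 2.
Augmenting path L3→R3 (+1); matched 3.
Augmenting path L4→R3→L3→R5 (+1); matched 4.
No augmenting path remains; maximum matching = 4.
König certificate: {L3, R1, R3, R6} is a vertex cover of size 4 (every listed pair touches it), so no matching can be larger.

4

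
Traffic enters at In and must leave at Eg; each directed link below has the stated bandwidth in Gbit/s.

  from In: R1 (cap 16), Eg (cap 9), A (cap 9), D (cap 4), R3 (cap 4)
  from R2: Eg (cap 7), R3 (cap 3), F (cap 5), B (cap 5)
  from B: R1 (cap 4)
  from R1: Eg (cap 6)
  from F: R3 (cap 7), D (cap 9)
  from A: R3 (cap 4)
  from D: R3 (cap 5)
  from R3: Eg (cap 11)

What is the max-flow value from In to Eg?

26

Augment In→Eg: bottleneck 9, flow now 9.
Augment In→R1→Eg: bottleneck 6, flow now 15.
Augment In→R3→Eg: bottleneck 4, flow now 19.
Augment In→A→R3→Eg: bottleneck 4, flow now 23.
Augment In→D→R3→Eg: bottleneck 3, flow now 26.
No augmenting path remains; maximum flow = 26.
In the residual graph, reachable from In: {In, R1, A, D, R3}.
Min-cut edges: In→Eg (9), R1→Eg (6), R3→Eg (11); capacity 9 + 6 + 11 = 26.
This cut is saturated, so no flow can exceed 26.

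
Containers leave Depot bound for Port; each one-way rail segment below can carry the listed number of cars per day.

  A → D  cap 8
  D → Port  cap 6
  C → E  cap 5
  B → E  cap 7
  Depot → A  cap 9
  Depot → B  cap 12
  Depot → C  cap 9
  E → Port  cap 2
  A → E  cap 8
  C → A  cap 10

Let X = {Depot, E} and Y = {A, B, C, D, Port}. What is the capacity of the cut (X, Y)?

Edges leaving {Depot, E}: Depot→A (9), Depot→B (12), Depot→C (9), E→Port (2).
Cut capacity = 9 + 12 + 9 + 2 = 32.

32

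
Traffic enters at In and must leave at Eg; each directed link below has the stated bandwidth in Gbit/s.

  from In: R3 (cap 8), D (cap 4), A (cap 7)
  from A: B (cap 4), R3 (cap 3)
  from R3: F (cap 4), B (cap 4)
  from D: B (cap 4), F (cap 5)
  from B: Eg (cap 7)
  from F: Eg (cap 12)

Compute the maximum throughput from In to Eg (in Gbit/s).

Augment In→A→B→Eg: bottleneck 4, flow now 4.
Augment In→R3→B→Eg: bottleneck 3, flow now 7.
Augment In→R3→F→Eg: bottleneck 4, flow now 11.
Augment In→D→F→Eg: bottleneck 4, flow now 15.
No augmenting path remains; maximum flow = 15.
In the residual graph, reachable from In: {In, A, R3, B}.
Min-cut edges: In→D (4), R3→F (4), B→Eg (7); capacity 4 + 4 + 7 = 15.
This cut is saturated, so no flow can exceed 15.

15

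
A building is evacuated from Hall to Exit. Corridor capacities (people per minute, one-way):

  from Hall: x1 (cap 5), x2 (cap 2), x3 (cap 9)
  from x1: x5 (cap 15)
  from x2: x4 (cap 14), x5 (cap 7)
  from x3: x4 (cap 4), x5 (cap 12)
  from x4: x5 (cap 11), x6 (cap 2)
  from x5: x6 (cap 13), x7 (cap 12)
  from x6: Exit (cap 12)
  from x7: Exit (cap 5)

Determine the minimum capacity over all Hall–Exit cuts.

16

Augment Hall→x1→x5→x6→Exit: bottleneck 5, flow now 5.
Augment Hall→x2→x4→x6→Exit: bottleneck 2, flow now 7.
Augment Hall→x3→x5→x6→Exit: bottleneck 5, flow now 12.
Augment Hall→x3→x5→x7→Exit: bottleneck 4, flow now 16.
No augmenting path remains; maximum flow = 16.
By max-flow min-cut, the minimum cut capacity equals the max flow.
In the residual graph, reachable from Hall: {Hall}.
Min-cut edges: Hall→x1 (5), Hall→x2 (2), Hall→x3 (9); capacity 5 + 2 + 9 = 16.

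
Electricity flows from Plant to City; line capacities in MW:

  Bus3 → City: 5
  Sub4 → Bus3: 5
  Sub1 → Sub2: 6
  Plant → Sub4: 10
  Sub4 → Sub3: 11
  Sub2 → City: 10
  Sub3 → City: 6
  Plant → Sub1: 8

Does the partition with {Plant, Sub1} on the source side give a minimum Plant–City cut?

Given cut capacity: 10 + 6 = 16.
Augment Plant→Sub1→Sub2→City: bottleneck 6, flow now 6.
Augment Plant→Sub4→Sub3→City: bottleneck 6, flow now 12.
Augment Plant→Sub4→Bus3→City: bottleneck 4, flow now 16.
No augmenting path remains; maximum flow = 16.
Cut capacity 16 equals the max flow, so it is a minimum cut.

Yes — it is a minimum cut (capacity 16).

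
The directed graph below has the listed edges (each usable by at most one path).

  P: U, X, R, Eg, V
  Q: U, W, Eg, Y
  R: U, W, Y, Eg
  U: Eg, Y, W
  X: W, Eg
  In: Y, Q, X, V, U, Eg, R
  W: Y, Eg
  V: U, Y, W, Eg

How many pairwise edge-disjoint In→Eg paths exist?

6

Assign every edge capacity 1; by Menger, the answer equals the max flow.
Path In→Eg (+1); total 1.
Path In→Q→Eg (+1); total 2.
Path In→R→Eg (+1); total 3.
Path In→U→Eg (+1); total 4.
Path In→V→Eg (+1); total 5.
Path In→X→Eg (+1); total 6.
No residual In→Eg path; max flow = 6.
Certifying cut of size 6: {In→Eg, In→Q, In→R, In→U, In→V, In→X}.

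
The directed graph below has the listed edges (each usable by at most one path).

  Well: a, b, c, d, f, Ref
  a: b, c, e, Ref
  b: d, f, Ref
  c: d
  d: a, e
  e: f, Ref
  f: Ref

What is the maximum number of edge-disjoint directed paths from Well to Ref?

Assign every edge capacity 1; by Menger, the answer equals the max flow.
Path Well→Ref (+1); total 1.
Path Well→a→Ref (+1); total 2.
Path Well→b→Ref (+1); total 3.
Path Well→f→Ref (+1); total 4.
Path Well→d→e→Ref (+1); total 5.
No residual Well→Ref path; max flow = 5.
Certifying cut of size 5: {Well→Ref, a→Ref, b→Ref, e→Ref, f→Ref}.

5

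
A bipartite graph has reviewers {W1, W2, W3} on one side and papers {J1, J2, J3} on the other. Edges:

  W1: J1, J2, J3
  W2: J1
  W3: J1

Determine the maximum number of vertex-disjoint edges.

Unit-capacity flow: source→left, listed edges, right→sink; max matching = max flow.
Augmenting path W1→J1 (+1); matched 1.
Augmenting path W2→J1→W1→J2 (+1); matched 2.
No augmenting path remains; maximum matching = 2.
König certificate: {W1, J1} is a vertex cover of size 2 (every listed pair touches it), so no matching can be larger.

2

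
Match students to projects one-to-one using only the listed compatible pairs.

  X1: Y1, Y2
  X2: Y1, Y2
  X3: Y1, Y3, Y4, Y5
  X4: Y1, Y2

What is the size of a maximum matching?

3

Unit-capacity flow: source→left, listed edges, right→sink; max matching = max flow.
Augmenting path X1→Y1 (+1); matched 1.
Augmenting path X2→Y2 (+1); matched 2.
Augmenting path X3→Y3 (+1); matched 3.
No augmenting path remains; maximum matching = 3.
König certificate: {X3, Y1, Y2} is a vertex cover of size 3 (every listed pair touches it), so no matching can be larger.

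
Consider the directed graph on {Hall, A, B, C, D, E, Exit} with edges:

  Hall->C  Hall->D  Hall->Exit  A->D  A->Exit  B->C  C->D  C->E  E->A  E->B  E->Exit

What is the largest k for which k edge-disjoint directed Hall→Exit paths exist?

Assign every edge capacity 1; by Menger, the answer equals the max flow.
Path Hall→Exit (+1); total 1.
Path Hall→C→E→Exit (+1); total 2.
No residual Hall→Exit path; max flow = 2.
Certifying cut of size 2: {Hall→C, Hall→Exit}.

2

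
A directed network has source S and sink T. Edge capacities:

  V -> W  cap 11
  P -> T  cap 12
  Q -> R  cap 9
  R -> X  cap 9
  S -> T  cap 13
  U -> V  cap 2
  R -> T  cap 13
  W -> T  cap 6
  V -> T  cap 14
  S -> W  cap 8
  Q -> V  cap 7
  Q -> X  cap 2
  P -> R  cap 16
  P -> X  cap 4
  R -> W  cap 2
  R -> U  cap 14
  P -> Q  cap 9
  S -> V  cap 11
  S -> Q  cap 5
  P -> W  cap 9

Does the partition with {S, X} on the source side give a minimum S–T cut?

No — its capacity is 37, but the minimum cut has capacity 35.

Given cut capacity: 5 + 11 + 8 + 13 = 37.
Augment S→T: bottleneck 13, flow now 13.
Augment S→V→T: bottleneck 11, flow now 24.
Augment S→W→T: bottleneck 6, flow now 30.
Augment S→Q→R→T: bottleneck 5, flow now 35.
No augmenting path remains; maximum flow = 35.
In the residual graph, reachable from S: {S, W}.
Min-cut edges: S→Q (5), S→V (11), S→T (13), W→T (6); capacity 5 + 11 + 13 + 6 = 35.
Cut capacity 37 exceeds the max flow 35, so it is not minimum.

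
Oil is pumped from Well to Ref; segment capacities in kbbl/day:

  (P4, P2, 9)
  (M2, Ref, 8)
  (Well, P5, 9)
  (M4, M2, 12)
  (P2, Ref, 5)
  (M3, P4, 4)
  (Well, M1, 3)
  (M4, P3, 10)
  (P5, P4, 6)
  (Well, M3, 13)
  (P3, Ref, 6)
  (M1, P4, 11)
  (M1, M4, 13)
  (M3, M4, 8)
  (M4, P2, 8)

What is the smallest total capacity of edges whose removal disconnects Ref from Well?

Augment Well→M1→P4→P2→Ref: bottleneck 3, flow now 3.
Augment Well→P5→P4→P2→Ref: bottleneck 2, flow now 5.
Augment Well→M3→M4→P3→Ref: bottleneck 6, flow now 11.
Augment Well→M3→M4→M2→Ref: bottleneck 2, flow now 13.
Augment Well→P5→P4→M1→M4→M2→Ref: bottleneck 3, flow now 16. (uses reverse residual edge)
No augmenting path remains; maximum flow = 16.
By max-flow min-cut, the minimum cut capacity equals the max flow.
In the residual graph, reachable from Well: {Well, P5, M3, P4, P2}.
Min-cut edges: Well→M1 (3), M3→M4 (8), P2→Ref (5); capacity 3 + 8 + 5 = 16.

16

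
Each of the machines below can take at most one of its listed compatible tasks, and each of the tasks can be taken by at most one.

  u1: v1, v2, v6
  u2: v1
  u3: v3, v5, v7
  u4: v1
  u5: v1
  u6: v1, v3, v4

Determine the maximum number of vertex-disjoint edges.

4

Unit-capacity flow: source→left, listed edges, right→sink; max matching = max flow.
Augmenting path u1→v1 (+1); matched 1.
Augmenting path u3→v3 (+1); matched 2.
Augmenting path u6→v4 (+1); matched 3.
Augmenting path u2→v1→u1→v2 (+1); matched 4.
No augmenting path remains; maximum matching = 4.
König certificate: {u1, u3, u6, v1} is a vertex cover of size 4 (every listed pair touches it), so no matching can be larger.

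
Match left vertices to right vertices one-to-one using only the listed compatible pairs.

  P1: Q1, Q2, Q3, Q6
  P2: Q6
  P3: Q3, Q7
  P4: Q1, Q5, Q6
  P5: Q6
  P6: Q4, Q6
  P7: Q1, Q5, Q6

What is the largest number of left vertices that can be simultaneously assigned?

6

Unit-capacity flow: source→left, listed edges, right→sink; max matching = max flow.
Augmenting path P1→Q1 (+1); matched 1.
Augmenting path P2→Q6 (+1); matched 2.
Augmenting path P3→Q3 (+1); matched 3.
Augmenting path P4→Q5 (+1); matched 4.
Augmenting path P6→Q4 (+1); matched 5.
Augmenting path P7→Q1→P1→Q2 (+1); matched 6.
No augmenting path remains; maximum matching = 6.
König certificate: {P1, P3, P4, P6, P7, Q6} is a vertex cover of size 6 (every listed pair touches it), so no matching can be larger.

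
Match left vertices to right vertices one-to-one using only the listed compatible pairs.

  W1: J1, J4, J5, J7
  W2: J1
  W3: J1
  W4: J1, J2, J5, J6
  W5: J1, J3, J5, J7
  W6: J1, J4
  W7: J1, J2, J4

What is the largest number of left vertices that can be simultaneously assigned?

6

Unit-capacity flow: source→left, listed edges, right→sink; max matching = max flow.
Augmenting path W1→J1 (+1); matched 1.
Augmenting path W4→J2 (+1); matched 2.
Augmenting path W5→J3 (+1); matched 3.
Augmenting path W6→J4 (+1); matched 4.
Augmenting path W2→J1→W1→J5 (+1); matched 5.
Augmenting path W7→J2→W4→J6 (+1); matched 6.
No augmenting path remains; maximum matching = 6.
König certificate: {W1, W4, W5, W6, W7, J1} is a vertex cover of size 6 (every listed pair touches it), so no matching can be larger.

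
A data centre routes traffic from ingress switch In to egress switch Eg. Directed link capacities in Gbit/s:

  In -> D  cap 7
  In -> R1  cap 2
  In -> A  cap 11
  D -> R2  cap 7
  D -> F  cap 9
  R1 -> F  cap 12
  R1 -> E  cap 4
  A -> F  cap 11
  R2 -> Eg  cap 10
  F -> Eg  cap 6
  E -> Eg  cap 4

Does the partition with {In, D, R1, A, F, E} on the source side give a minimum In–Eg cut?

No — its capacity is 17, but the minimum cut has capacity 15.

Given cut capacity: 7 + 6 + 4 = 17.
Augment In→D→R2→Eg: bottleneck 7, flow now 7.
Augment In→R1→F→Eg: bottleneck 2, flow now 9.
Augment In→A→F→Eg: bottleneck 4, flow now 13.
Augment In→A→F→R1→E→Eg: bottleneck 2, flow now 15. (uses reverse residual edge)
No augmenting path remains; maximum flow = 15.
In the residual graph, reachable from In: {In, A, F}.
Min-cut edges: In→D (7), In→R1 (2), F→Eg (6); capacity 7 + 2 + 6 = 15.
Cut capacity 17 exceeds the max flow 15, so it is not minimum.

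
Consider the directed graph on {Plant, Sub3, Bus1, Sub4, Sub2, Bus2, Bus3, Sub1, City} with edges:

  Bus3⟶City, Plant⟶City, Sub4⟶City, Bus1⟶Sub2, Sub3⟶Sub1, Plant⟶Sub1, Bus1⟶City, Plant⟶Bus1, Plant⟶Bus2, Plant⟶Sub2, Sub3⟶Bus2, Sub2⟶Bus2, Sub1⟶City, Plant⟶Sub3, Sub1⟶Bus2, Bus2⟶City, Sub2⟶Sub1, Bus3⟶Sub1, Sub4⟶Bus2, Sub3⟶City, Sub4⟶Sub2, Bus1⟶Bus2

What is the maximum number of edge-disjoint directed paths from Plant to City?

5

Assign every edge capacity 1; by Menger, the answer equals the max flow.
Path Plant→City (+1); total 1.
Path Plant→Sub3→City (+1); total 2.
Path Plant→Bus1→City (+1); total 3.
Path Plant→Bus2→City (+1); total 4.
Path Plant→Sub1→City (+1); total 5.
No residual Plant→City path; max flow = 5.
Certifying cut of size 5: {Bus2→City, Plant→Bus1, Plant→City, Plant→Sub3, Sub1→City}.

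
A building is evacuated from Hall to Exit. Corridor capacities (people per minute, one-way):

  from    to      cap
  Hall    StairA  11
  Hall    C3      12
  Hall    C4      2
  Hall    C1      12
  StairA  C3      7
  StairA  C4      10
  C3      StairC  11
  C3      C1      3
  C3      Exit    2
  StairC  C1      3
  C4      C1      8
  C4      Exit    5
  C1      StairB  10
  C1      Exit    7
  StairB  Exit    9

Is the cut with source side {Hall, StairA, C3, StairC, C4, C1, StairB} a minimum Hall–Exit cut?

Given cut capacity: 2 + 5 + 7 + 9 = 23.
Augment Hall→C3→Exit: bottleneck 2, flow now 2.
Augment Hall→C4→Exit: bottleneck 2, flow now 4.
Augment Hall→C1→Exit: bottleneck 7, flow now 11.
Augment Hall→StairA→C4→Exit: bottleneck 3, flow now 14.
Augment Hall→C1→StairB→Exit: bottleneck 5, flow now 19.
Augment Hall→C3→C1→StairB→Exit: bottleneck 3, flow now 22.
Augment Hall→StairA→C4→C1→StairB→Exit: bottleneck 1, flow now 23.
No augmenting path remains; maximum flow = 23.
Cut capacity 23 equals the max flow, so it is a minimum cut.

Yes — it is a minimum cut (capacity 23).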